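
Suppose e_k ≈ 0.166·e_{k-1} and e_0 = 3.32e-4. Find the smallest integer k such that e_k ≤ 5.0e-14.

After k steps, e_k ≈ 3.32e-4·0.166^k.
Need 0.166^k ≤ 5.0e-14/3.32e-4 = 1.50602e-10.
k ≥ ln(1.50602e-10)/ln(0.166) = -22.6164/-1.79577 = 12.594.
Smallest integer k = 13.

13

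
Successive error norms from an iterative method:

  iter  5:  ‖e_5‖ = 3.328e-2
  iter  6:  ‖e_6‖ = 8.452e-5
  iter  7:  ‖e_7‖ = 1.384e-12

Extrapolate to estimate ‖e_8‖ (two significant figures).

6.1e-36

First estimate the order: p ≈ ln(‖e_7‖/‖e_6‖) / ln(‖e_6‖/‖e_5‖) = ln(1.384e-12/8.452e-5)/ln(8.452e-5/3.328e-2) = ln(1.63748e-08)/ln(0.00253966) ≈ 3.0001.
Then ‖e_8‖ ≈ ‖e_7‖·(‖e_7‖/‖e_6‖)^p = 1.384e-12·(1.63748e-08)^3.0001 = 1.384e-12·4.38278e-24 ≈ 6.066e-36.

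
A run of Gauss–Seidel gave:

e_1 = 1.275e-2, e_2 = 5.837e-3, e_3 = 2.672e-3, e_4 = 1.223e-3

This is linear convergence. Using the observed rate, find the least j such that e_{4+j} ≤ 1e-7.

Rate ρ ≈ e_4/e_3 = 1.223e-3/2.672e-3 = 0.4577.
After j more steps, e_{4+j} ≈ 1.223e-3·ρ^j; need ρ^j ≤ 1e-7/1.223e-3 = 8.17661e-05.
j ≥ ln(8.17661e-05)/ln(0.4577) = -9.4116/-0.78154 = 12.042.
So 13 more iterations are needed.

13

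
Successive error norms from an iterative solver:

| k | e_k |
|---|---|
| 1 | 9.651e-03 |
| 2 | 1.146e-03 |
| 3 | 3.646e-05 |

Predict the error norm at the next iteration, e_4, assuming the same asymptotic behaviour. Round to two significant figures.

First estimate the order: p ≈ ln(e_3/e_2) / ln(e_2/e_1) = ln(3.646e-05/1.146e-03)/ln(1.146e-03/9.651e-03) = ln(0.031815)/ln(0.118744) ≈ 1.6181.
Then e_4 ≈ e_3·(e_3/e_2)^p = 3.646e-05·(0.031815)^1.6181 = 3.646e-05·0.00377667 ≈ 1.377e-07.

1.4e-7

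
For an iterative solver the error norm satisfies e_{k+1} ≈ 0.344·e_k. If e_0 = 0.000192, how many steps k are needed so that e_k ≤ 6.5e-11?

14

After k steps, e_k ≈ 0.000192·0.344^k.
Need 0.344^k ≤ 6.5e-11/0.000192 = 3.38542e-07.
k ≥ ln(3.38542e-07)/ln(0.344) = -14.8986/-1.06711 = 13.962.
Smallest integer k = 14.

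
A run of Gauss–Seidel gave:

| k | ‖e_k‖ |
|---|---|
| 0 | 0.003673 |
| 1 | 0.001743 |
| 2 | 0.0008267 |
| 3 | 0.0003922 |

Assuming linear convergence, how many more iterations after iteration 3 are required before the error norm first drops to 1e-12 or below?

Rate ρ ≈ ‖e_3‖/‖e_2‖ = 0.0003922/0.0008267 = 0.4744.
After j more steps, ‖e_{3+j}‖ ≈ 0.0003922·ρ^j; need ρ^j ≤ 1e-12/0.0003922 = 2.54972e-09.
j ≥ ln(2.54972e-09)/ln(0.4744) = -19.7873/-0.74570 = 26.535.
So 27 more iterations are needed.

27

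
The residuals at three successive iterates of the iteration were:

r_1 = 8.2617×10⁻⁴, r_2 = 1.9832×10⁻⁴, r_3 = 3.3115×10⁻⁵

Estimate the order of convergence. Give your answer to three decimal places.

p ≈ ln(r_3/r_2) / ln(r_2/r_1)
  = ln(3.3115×10⁻⁵/1.9832×10⁻⁴) / ln(1.9832×10⁻⁴/8.2617×10⁻⁴)
  = ln(0.166978) / ln(0.240047)
  = -1.789893 / -1.426921 ≈ 1.254374

1.254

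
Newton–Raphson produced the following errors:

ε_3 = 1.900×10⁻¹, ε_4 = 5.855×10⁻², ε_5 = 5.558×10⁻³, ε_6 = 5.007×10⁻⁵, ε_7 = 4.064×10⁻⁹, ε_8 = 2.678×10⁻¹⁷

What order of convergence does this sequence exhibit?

2

Consecutive ratios: ε_8/ε_7 = 2.678×10⁻¹⁷/4.064×10⁻⁹ = 6.58957e-09, ε_7/ε_6 = 4.064×10⁻⁹/5.007×10⁻⁵ = 8.11664e-05.
p ≈ ln(6.58957e-09)/ln(8.11664e-05) = -18.8378/-9.4190 ≈ 2.00.
So the convergence is quadratic (order 2).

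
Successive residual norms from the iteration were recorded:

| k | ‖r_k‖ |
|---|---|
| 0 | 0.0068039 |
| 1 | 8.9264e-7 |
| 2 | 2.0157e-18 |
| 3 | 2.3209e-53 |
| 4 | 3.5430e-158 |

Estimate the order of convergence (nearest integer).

3

Consecutive ratios: ‖r_4‖/‖r_3‖ = 3.5430e-158/2.3209e-53 = 1.52656e-105, ‖r_3‖/‖r_2‖ = 2.3209e-53/2.0157e-18 = 1.15141e-35.
p ≈ ln(1.52656e-105)/ln(1.15141e-35) = -241.3484/-80.4495 ≈ 3.00.
So the convergence is cubic (order 3).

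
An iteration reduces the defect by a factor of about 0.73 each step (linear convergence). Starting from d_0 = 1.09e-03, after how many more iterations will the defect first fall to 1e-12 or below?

After k steps, d_k ≈ 1.09e-03·0.73^k.
Need 0.73^k ≤ 1e-12/1.09e-03 = 9.17431e-10.
k ≥ ln(9.17431e-10)/ln(0.73) = -20.8094/-0.31471 = 66.122.
Smallest integer k = 67.

67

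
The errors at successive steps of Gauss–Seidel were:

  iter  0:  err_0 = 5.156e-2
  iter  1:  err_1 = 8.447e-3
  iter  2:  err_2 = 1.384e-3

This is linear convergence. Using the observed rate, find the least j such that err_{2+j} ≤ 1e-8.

7

Rate ρ ≈ err_2/err_1 = 1.384e-3/8.447e-3 = 0.1638.
After j more steps, err_{2+j} ≈ 1.384e-3·ρ^j; need ρ^j ≤ 1e-8/1.384e-3 = 7.22543e-06.
j ≥ ln(7.22543e-06)/ln(0.1638) = -11.8379/-1.80911 = 6.543.
So 7 more iterations are needed.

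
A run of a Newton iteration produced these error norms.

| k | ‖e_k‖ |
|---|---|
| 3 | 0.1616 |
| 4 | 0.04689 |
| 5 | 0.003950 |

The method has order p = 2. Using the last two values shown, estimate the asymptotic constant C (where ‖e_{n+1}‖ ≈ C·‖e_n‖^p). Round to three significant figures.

C ≈ ‖e_5‖ / ‖e_4‖^2
  = 0.003950 / (0.04689)^2
  = 0.003950 / 0.00219867 ≈ 1.7965

1.80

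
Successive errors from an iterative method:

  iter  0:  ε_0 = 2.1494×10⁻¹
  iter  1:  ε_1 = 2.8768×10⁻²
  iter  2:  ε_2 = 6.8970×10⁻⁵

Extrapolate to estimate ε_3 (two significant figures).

First estimate the order: p ≈ ln(ε_2/ε_1) / ln(ε_1/ε_0) = ln(6.8970×10⁻⁵/2.8768×10⁻²)/ln(2.8768×10⁻²/2.1494×10⁻¹) = ln(0.00239746)/ln(0.133842) ≈ 3.0000.
Then ε_3 ≈ ε_2·(ε_2/ε_1)^p = 6.8970×10⁻⁵·(0.00239746)^3.0000 = 6.8970×10⁻⁵·1.37802e-08 ≈ 9.504e-13.

9.5e-13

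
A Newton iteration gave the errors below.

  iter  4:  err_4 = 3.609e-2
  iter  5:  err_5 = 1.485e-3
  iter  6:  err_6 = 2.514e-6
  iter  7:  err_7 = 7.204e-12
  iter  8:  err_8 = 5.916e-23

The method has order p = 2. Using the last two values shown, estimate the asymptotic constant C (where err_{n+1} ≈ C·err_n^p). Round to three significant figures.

1.14

C ≈ err_8 / err_7^2
  = 5.916e-23 / (7.204e-12)^2
  = 5.916e-23 / 5.18976e-23 ≈ 1.1399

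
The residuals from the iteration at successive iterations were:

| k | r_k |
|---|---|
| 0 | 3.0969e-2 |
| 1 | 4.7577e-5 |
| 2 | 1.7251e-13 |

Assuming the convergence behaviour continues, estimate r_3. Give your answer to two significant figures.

8.2e-39

First estimate the order: p ≈ ln(r_2/r_1) / ln(r_1/r_0) = ln(1.7251e-13/4.7577e-5)/ln(4.7577e-5/3.0969e-2) = ln(3.62591e-09)/ln(0.00153628) ≈ 3.0000.
Then r_3 ≈ r_2·(r_2/r_1)^p = 1.7251e-13·(3.62591e-09)^3.0000 = 1.7251e-13·4.76706e-26 ≈ 8.224e-39.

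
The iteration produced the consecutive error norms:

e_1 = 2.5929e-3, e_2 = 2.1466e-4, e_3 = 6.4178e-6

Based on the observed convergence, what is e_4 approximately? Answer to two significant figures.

4.6e-8

First estimate the order: p ≈ ln(e_3/e_2) / ln(e_2/e_1) = ln(6.4178e-6/2.1466e-4)/ln(2.1466e-4/2.5929e-3) = ln(0.0298975)/ln(0.0827876) ≈ 1.4088.
Then e_4 ≈ e_3·(e_3/e_2)^p = 6.4178e-6·(0.0298975)^1.4088 = 6.4178e-6·0.00711991 ≈ 4.569e-08.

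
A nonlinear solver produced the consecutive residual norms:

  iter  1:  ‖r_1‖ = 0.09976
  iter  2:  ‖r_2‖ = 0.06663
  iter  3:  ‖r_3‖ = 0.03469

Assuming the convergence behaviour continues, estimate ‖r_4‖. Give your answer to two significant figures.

1.2e-2

First estimate the order: p ≈ ln(‖r_3‖/‖r_2‖) / ln(‖r_2‖/‖r_1‖) = ln(0.03469/0.06663)/ln(0.06663/0.09976) = ln(0.520636)/ln(0.667903) ≈ 1.6172.
Then ‖r_4‖ ≈ ‖r_3‖·(‖r_3‖/‖r_2‖)^p = 0.03469·(0.520636)^1.6172 = 0.03469·0.348 ≈ 0.01207.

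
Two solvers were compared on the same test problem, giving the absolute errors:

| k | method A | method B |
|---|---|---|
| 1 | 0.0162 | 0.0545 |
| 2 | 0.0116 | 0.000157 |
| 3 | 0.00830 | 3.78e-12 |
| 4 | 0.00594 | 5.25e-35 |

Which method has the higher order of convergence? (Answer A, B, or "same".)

Method A: p ≈ ln(0.00594/0.00830)/ln(0.00830/0.0116) ≈ 1.00.
Method B: p ≈ ln(5.25e-35/3.78e-12)/ln(3.78e-12/0.000157) ≈ 3.00.
Method B has the higher order (≈3.0 vs ≈1.0).

B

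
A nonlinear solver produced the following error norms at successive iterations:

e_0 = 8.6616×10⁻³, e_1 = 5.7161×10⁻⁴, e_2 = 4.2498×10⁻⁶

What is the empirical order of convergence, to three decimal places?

p ≈ ln(e_2/e_1) / ln(e_1/e_0)
  = ln(4.2498×10⁻⁶/5.7161×10⁻⁴) / ln(5.7161×10⁻⁴/8.6616×10⁻³)
  = ln(0.00743479) / ln(0.0659936)
  = -4.901585 / -2.718198 ≈ 1.803248

1.803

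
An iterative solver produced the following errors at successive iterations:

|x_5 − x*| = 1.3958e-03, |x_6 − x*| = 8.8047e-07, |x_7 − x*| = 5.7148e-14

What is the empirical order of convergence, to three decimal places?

2.246

p ≈ ln(|x_7 − x*|/|x_6 − x*|) / ln(|x_6 − x*|/|x_5 − x*|)
  = ln(5.7148e-14/8.8047e-07) / ln(8.8047e-07/1.3958e-03)
  = ln(6.49062e-08) / ln(0.0006308)
  = -16.550323 / -7.368522 ≈ 2.246084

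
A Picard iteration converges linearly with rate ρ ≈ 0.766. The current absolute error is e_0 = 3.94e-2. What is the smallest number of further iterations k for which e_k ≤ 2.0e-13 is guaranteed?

98

After k steps, e_k ≈ 3.94e-2·0.766^k.
Need 0.766^k ≤ 2.0e-13/3.94e-2 = 5.07614e-12.
k ≥ ln(5.07614e-12)/ln(0.766) = -26.0065/-0.26657 = 97.560.
Smallest integer k = 98.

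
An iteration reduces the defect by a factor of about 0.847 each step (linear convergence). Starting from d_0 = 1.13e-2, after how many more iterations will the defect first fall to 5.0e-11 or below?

After k steps, d_k ≈ 1.13e-2·0.847^k.
Need 0.847^k ≤ 5.0e-11/1.13e-2 = 4.42478e-09.
k ≥ ln(4.42478e-09)/ln(0.847) = -19.2360/-0.16605 = 115.845.
Smallest integer k = 116.

116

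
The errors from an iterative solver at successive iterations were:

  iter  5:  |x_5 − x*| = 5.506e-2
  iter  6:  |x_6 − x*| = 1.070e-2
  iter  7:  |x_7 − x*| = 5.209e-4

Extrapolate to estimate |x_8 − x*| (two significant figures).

2.0e-6

First estimate the order: p ≈ ln(|x_7 − x*|/|x_6 − x*|) / ln(|x_6 − x*|/|x_5 − x*|) = ln(5.209e-4/1.070e-2)/ln(1.070e-2/5.506e-2) = ln(0.0486822)/ln(0.194333) ≈ 1.8450.
Then |x_8 − x*| ≈ |x_7 − x*|·(|x_7 − x*|/|x_6 − x*|)^p = 5.209e-4·(0.0486822)^1.8450 = 5.209e-4·0.00378615 ≈ 1.972e-06.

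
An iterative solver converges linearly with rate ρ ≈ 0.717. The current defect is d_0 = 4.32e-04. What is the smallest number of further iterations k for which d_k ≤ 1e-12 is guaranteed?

60

After k steps, d_k ≈ 4.32e-04·0.717^k.
Need 0.717^k ≤ 1e-12/4.32e-04 = 2.31481e-09.
k ≥ ln(2.31481e-09)/ln(0.717) = -19.8839/-0.33268 = 59.769.
Smallest integer k = 60.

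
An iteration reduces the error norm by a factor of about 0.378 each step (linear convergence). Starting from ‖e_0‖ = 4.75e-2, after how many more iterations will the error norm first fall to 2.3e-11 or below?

After k steps, ‖e_k‖ ≈ 4.75e-2·0.378^k.
Need 0.378^k ≤ 2.3e-11/4.75e-2 = 4.84211e-10.
k ≥ ln(4.84211e-10)/ln(0.378) = -21.4485/-0.97286 = 22.047.
Smallest integer k = 23.

23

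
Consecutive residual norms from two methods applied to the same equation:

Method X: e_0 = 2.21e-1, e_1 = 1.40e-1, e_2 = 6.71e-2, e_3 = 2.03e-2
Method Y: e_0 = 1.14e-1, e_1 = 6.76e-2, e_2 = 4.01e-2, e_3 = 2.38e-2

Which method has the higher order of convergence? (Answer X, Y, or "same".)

X

Method X: p ≈ ln(2.03e-2/6.71e-2)/ln(6.71e-2/1.40e-1) ≈ 1.63.
Method Y: p ≈ ln(2.38e-2/4.01e-2)/ln(4.01e-2/6.76e-2) ≈ 1.00.
Method X has the higher order (≈1.6 vs ≈1.0).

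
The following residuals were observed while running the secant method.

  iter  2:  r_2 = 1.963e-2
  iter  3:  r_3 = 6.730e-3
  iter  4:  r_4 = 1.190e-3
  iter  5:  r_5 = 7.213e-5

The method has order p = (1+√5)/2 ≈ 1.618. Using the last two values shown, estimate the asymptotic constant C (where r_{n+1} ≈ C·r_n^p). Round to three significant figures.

3.89

C ≈ r_5 / r_4^1.618
  = 7.213e-5 / (1.190e-3)^1.618
  = 7.213e-5 / 1.85453e-05 ≈ 3.8894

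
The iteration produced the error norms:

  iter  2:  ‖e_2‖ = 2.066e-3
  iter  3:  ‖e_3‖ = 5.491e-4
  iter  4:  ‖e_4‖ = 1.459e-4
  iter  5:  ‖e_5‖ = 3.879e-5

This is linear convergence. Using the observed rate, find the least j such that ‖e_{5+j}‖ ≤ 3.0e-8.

Rate ρ ≈ ‖e_5‖/‖e_4‖ = 3.879e-5/1.459e-4 = 0.2659.
After j more steps, ‖e_{5+j}‖ ≈ 3.879e-5·ρ^j; need ρ^j ≤ 3.0e-8/3.879e-5 = 0.000773395.
j ≥ ln(0.000773395)/ln(0.2659) = -7.1647/-1.32463 = 5.409.
So 6 more iterations are needed.

6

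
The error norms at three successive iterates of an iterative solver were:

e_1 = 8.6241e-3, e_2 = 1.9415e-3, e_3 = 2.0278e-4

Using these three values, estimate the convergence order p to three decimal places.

1.515

p ≈ ln(e_3/e_2) / ln(e_2/e_1)
  = ln(2.0278e-4/1.9415e-3) / ln(1.9415e-3/8.6241e-3)
  = ln(0.104445) / ln(0.225125)
  = -2.259095 / -1.491099 ≈ 1.515054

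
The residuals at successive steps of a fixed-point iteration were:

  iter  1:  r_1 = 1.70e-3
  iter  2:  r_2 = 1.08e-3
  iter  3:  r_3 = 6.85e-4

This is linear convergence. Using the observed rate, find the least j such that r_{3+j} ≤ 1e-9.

30

Rate ρ ≈ r_3/r_2 = 6.85e-4/1.08e-3 = 0.6343.
After j more steps, r_{3+j} ≈ 6.85e-4·ρ^j; need ρ^j ≤ 1e-9/6.85e-4 = 1.45985e-06.
j ≥ ln(1.45985e-06)/ln(0.6343) = -13.4372/-0.45523 = 29.517.
So 30 more iterations are needed.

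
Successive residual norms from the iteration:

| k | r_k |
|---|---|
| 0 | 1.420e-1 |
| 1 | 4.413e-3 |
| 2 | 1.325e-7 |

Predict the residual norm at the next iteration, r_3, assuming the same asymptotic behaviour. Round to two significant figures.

First estimate the order: p ≈ ln(r_2/r_1) / ln(r_1/r_0) = ln(1.325e-7/4.413e-3)/ln(4.413e-3/1.420e-1) = ln(3.00249e-05)/ln(0.0310775) ≈ 2.9999.
Then r_3 ≈ r_2·(r_2/r_1)^p = 1.325e-7·(3.00249e-05)^2.9999 = 1.325e-7·2.70955e-14 ≈ 3.59e-21.

3.6e-21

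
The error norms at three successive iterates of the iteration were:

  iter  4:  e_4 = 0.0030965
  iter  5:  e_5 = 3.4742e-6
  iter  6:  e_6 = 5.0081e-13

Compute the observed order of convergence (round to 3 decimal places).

p ≈ ln(e_6/e_5) / ln(e_5/e_4)
  = ln(5.0081e-13/3.4742e-6) / ln(3.4742e-6/0.0030965)
  = ln(1.44151e-07) / ln(0.00112198)
  = -15.752404 / -6.792660 ≈ 2.319033

2.319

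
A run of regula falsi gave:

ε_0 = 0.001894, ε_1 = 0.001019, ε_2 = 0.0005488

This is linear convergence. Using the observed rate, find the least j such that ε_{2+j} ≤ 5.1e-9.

Rate ρ ≈ ε_2/ε_1 = 0.0005488/0.001019 = 0.5386.
After j more steps, ε_{2+j} ≈ 0.0005488·ρ^j; need ρ^j ≤ 5.1e-9/0.0005488 = 9.293e-06.
j ≥ ln(9.293e-06)/ln(0.5386) = -11.5862/-0.61878 = 18.724.
So 19 more iterations are needed.

19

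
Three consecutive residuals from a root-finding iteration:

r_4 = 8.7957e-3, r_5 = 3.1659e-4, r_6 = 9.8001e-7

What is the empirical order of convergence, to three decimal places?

p ≈ ln(r_6/r_5) / ln(r_5/r_4)
  = ln(9.8001e-7/3.1659e-4) / ln(3.1659e-4/8.7957e-3)
  = ln(0.00309552) / ln(0.0359937)
  = -5.777799 / -3.324411 ≈ 1.737992

1.738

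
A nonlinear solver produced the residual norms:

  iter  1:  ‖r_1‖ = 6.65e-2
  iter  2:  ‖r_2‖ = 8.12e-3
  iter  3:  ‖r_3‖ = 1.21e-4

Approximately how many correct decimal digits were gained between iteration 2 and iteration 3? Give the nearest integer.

2

Digits gained ≈ log₁₀(‖r_2‖/‖r_3‖) = log₁₀(8.12e-3/1.21e-4) = log₁₀(67.1074) ≈ 1.827.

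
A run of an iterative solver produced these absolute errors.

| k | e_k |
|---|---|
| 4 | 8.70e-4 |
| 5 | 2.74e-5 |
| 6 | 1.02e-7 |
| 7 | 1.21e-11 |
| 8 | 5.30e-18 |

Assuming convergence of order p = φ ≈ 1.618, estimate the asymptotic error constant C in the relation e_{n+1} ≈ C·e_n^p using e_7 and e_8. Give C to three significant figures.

2.45

C ≈ e_8 / e_7^1.618
  = 5.30e-18 / (1.21e-11)^1.618
  = 5.30e-18 / 2.16744e-18 ≈ 2.4453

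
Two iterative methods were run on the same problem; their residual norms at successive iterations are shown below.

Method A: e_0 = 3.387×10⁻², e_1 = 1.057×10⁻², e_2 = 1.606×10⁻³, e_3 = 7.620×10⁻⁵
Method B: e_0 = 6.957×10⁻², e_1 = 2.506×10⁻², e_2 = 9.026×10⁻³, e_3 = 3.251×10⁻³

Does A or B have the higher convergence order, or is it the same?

Method A: p ≈ ln(7.620×10⁻⁵/1.606×10⁻³)/ln(1.606×10⁻³/1.057×10⁻²) ≈ 1.62.
Method B: p ≈ ln(3.251×10⁻³/9.026×10⁻³)/ln(9.026×10⁻³/2.506×10⁻²) ≈ 1.00.
Method A has the higher order (≈1.6 vs ≈1.0).

A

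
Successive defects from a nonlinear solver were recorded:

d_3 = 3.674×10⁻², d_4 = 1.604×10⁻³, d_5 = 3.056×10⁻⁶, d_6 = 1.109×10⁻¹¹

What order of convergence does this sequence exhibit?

2

Consecutive ratios: d_6/d_5 = 1.109×10⁻¹¹/3.056×10⁻⁶ = 3.62893e-06, d_5/d_4 = 3.056×10⁻⁶/1.604×10⁻³ = 0.00190524.
p ≈ ln(3.62893e-06)/ln(0.00190524) = -12.5266/-6.2631 ≈ 2.00.
So the convergence is quadratic (order 2).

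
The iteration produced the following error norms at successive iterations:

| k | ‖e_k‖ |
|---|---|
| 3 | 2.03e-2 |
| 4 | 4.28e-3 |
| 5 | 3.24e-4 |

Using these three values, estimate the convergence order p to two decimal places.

p ≈ ln(‖e_5‖/‖e_4‖) / ln(‖e_4‖/‖e_3‖)
  = ln(3.24e-4/4.28e-3) / ln(4.28e-3/2.03e-2)
  = ln(0.0757009) / ln(0.210837)
  = -2.58097 / -1.55667 ≈ 1.65801

1.66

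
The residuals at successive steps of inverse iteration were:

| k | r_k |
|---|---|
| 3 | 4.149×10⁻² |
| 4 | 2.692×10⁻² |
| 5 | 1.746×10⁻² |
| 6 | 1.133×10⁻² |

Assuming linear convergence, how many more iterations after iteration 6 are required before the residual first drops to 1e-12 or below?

54

Rate ρ ≈ r_6/r_5 = 1.133×10⁻²/1.746×10⁻² = 0.6489.
After j more steps, r_{6+j} ≈ 1.133×10⁻²·ρ^j; need ρ^j ≤ 1e-12/1.133×10⁻² = 8.82613e-11.
j ≥ ln(8.82613e-11)/ln(0.6489) = -23.1507/-0.43248 = 53.530.
So 54 more iterations are needed.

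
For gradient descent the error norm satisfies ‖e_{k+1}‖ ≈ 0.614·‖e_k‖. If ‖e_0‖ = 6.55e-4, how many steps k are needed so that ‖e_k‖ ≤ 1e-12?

After k steps, ‖e_k‖ ≈ 6.55e-4·0.614^k.
Need 0.614^k ≤ 1e-12/6.55e-4 = 1.52672e-09.
k ≥ ln(1.52672e-09)/ln(0.614) = -20.3001/-0.48776 = 41.619.
Smallest integer k = 42.

42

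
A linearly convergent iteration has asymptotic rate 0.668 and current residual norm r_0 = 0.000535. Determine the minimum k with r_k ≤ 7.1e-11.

After k steps, r_k ≈ 0.000535·0.668^k.
Need 0.668^k ≤ 7.1e-11/0.000535 = 1.3271e-07.
k ≥ ln(1.3271e-07)/ln(0.668) = -15.8351/-0.40347 = 39.247.
Smallest integer k = 40.

40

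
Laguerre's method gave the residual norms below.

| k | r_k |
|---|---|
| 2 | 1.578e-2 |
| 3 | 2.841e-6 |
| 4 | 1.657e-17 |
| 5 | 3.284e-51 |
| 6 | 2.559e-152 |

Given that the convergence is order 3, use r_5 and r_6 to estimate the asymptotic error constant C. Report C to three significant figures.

C ≈ r_6 / r_5^3
  = 2.559e-152 / (3.284e-51)^3
  = 2.559e-152 / 3.54168e-152 ≈ 0.72254

0.723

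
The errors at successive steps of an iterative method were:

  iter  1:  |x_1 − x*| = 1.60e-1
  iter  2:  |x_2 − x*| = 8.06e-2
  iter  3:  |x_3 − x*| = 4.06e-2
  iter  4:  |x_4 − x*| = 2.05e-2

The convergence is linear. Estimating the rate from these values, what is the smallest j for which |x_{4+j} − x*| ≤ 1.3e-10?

28

Rate ρ ≈ |x_4 − x*|/|x_3 − x*| = 2.05e-2/4.06e-2 = 0.5049.
After j more steps, |x_{4+j} − x*| ≈ 2.05e-2·ρ^j; need ρ^j ≤ 1.3e-10/2.05e-2 = 6.34146e-09.
j ≥ ln(6.34146e-09)/ln(0.5049) = -18.8762/-0.68339 = 27.621.
So 28 more iterations are needed.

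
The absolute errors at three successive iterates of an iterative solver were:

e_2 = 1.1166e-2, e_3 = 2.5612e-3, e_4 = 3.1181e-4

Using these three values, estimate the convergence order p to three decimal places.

p ≈ ln(e_4/e_3) / ln(e_3/e_2)
  = ln(3.1181e-4/2.5612e-3) / ln(2.5612e-3/1.1166e-2)
  = ln(0.121744) / ln(0.229375)
  = -2.105835 / -1.472397 ≈ 1.430209

1.430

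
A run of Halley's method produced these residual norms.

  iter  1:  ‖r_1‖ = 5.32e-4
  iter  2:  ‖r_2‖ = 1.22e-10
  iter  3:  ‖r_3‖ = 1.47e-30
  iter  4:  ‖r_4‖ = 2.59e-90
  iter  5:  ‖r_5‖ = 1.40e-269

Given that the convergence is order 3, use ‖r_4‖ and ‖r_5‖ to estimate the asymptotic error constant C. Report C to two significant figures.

C ≈ ‖r_5‖ / ‖r_4‖^3
  = 1.40e-269 / (2.59e-90)^3
  = 1.40e-269 / 1.7374e-269 ≈ 0.8058

0.81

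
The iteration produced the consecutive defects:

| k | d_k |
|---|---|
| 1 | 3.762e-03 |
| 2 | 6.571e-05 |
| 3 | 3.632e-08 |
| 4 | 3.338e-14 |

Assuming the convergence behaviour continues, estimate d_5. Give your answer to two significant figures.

First estimate the order: p ≈ ln(d_4/d_3) / ln(d_3/d_2) = ln(3.338e-14/3.632e-08)/ln(3.632e-08/6.571e-05) = ln(9.19053e-07)/ln(0.000552732) ≈ 1.8532.
Then d_5 ≈ d_4·(d_4/d_3)^p = 3.338e-14·(9.19053e-07)^1.8532 = 3.338e-14·6.49924e-12 ≈ 2.169e-25.

2.2e-25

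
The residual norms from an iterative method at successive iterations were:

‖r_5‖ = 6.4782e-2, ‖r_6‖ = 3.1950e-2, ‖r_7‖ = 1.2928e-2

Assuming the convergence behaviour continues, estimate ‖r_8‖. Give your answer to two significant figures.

First estimate the order: p ≈ ln(‖r_7‖/‖r_6‖) / ln(‖r_6‖/‖r_5‖) = ln(1.2928e-2/3.1950e-2)/ln(3.1950e-2/6.4782e-2) = ln(0.404632)/ln(0.493193) ≈ 1.2800.
Then ‖r_8‖ ≈ ‖r_7‖·(‖r_7‖/‖r_6‖)^p = 1.2928e-2·(0.404632)^1.2800 = 1.2928e-2·0.314078 ≈ 0.00406.

4.1e-3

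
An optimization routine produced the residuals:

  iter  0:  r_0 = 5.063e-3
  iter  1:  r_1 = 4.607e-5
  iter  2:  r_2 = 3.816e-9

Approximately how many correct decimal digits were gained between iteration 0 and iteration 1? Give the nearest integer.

Digits gained ≈ log₁₀(r_0/r_1) = log₁₀(5.063e-3/4.607e-5) = log₁₀(109.898) ≈ 2.041.

2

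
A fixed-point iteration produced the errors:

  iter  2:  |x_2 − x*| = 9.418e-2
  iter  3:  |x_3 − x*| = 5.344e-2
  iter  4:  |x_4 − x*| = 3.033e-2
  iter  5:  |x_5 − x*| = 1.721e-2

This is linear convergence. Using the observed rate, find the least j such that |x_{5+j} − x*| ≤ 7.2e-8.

Rate ρ ≈ |x_5 − x*|/|x_4 − x*| = 1.721e-2/3.033e-2 = 0.5674.
After j more steps, |x_{5+j} − x*| ≈ 1.721e-2·ρ^j; need ρ^j ≤ 7.2e-8/1.721e-2 = 4.18361e-06.
j ≥ ln(4.18361e-06)/ln(0.5674) = -12.3843/-0.56669 = 21.854.
So 22 more iterations are needed.

22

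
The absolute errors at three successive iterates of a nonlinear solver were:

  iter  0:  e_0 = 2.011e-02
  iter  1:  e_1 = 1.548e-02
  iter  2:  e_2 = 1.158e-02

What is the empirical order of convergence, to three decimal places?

1.109

p ≈ ln(e_2/e_1) / ln(e_1/e_0)
  = ln(1.158e-02/1.548e-02) / ln(1.548e-02/2.011e-02)
  = ln(0.748062) / ln(0.769766)
  = -0.290269 / -0.261669 ≈ 1.109298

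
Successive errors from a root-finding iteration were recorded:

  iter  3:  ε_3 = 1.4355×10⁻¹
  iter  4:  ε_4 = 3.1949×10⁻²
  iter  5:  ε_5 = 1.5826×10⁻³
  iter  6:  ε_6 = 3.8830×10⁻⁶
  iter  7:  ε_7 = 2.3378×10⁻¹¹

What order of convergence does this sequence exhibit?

2

Consecutive ratios: ε_7/ε_6 = 2.3378×10⁻¹¹/3.8830×10⁻⁶ = 6.0206e-06, ε_6/ε_5 = 3.8830×10⁻⁶/1.5826×10⁻³ = 0.00245356.
p ≈ ln(6.0206e-06)/ln(0.00245356) = -12.0203/-6.0102 ≈ 2.00.
So the convergence is quadratic (order 2).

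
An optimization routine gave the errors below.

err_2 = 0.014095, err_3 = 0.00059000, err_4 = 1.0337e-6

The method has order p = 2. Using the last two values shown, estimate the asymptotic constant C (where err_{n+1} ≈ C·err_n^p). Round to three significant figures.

C ≈ err_4 / err_3^2
  = 1.0337e-6 / (0.00059000)^2
  = 1.0337e-6 / 3.481e-07 ≈ 2.9695

2.97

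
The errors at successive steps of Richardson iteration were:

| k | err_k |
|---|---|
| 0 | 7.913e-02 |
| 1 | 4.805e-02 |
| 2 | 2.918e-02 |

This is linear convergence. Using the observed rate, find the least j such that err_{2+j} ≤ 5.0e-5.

13

Rate ρ ≈ err_2/err_1 = 2.918e-02/4.805e-02 = 0.6073.
After j more steps, err_{2+j} ≈ 2.918e-02·ρ^j; need ρ^j ≤ 5.0e-5/2.918e-02 = 0.0017135.
j ≥ ln(0.0017135)/ln(0.6073) = -6.3692/-0.49873 = 12.771.
So 13 more iterations are needed.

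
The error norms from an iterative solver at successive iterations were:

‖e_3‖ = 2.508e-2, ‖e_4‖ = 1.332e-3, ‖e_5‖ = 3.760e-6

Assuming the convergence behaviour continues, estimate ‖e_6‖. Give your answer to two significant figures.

3.0e-11

First estimate the order: p ≈ ln(‖e_5‖/‖e_4‖) / ln(‖e_4‖/‖e_3‖) = ln(3.760e-6/1.332e-3)/ln(1.332e-3/2.508e-2) = ln(0.00282282)/ln(0.05311) ≈ 1.9997.
Then ‖e_6‖ ≈ ‖e_5‖·(‖e_5‖/‖e_4‖)^p = 3.760e-6·(0.00282282)^1.9997 = 3.760e-6·7.98236e-06 ≈ 3.001e-11.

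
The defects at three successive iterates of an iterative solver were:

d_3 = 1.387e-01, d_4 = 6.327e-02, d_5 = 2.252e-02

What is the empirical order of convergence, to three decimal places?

1.316

p ≈ ln(d_5/d_4) / ln(d_4/d_3)
  = ln(2.252e-02/6.327e-02) / ln(6.327e-02/1.387e-01)
  = ln(0.355935) / ln(0.456164)
  = -1.033007 / -0.784903 ≈ 1.316095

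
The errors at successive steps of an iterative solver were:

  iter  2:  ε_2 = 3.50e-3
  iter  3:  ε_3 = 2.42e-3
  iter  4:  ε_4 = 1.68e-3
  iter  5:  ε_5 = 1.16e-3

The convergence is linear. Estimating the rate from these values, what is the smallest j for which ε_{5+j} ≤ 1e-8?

Rate ρ ≈ ε_5/ε_4 = 1.16e-3/1.68e-3 = 0.6905.
After j more steps, ε_{5+j} ≈ 1.16e-3·ρ^j; need ρ^j ≤ 1e-8/1.16e-3 = 8.62069e-06.
j ≥ ln(8.62069e-06)/ln(0.6905) = -11.6613/-0.37034 = 31.488.
So 32 more iterations are needed.

32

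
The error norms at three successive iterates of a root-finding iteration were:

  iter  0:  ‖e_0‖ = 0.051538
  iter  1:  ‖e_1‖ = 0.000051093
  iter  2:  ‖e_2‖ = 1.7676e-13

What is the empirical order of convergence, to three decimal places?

2.817

p ≈ ln(‖e_2‖/‖e_1‖) / ln(‖e_1‖/‖e_0‖)
  = ln(1.7676e-13/0.000051093) / ln(0.000051093/0.051538)
  = ln(3.45957e-09) / ln(0.000991366)
  = -19.482122 / -6.916427 ≈ 2.816790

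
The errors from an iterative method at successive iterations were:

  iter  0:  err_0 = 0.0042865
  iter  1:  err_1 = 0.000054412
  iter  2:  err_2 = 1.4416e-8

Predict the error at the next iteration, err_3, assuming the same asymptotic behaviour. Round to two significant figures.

First estimate the order: p ≈ ln(err_2/err_1) / ln(err_1/err_0) = ln(1.4416e-8/0.000054412)/ln(0.000054412/0.0042865) = ln(0.000264942)/ln(0.0126938) ≈ 1.8861.
Then err_3 ≈ err_2·(err_2/err_1)^p = 1.4416e-8·(0.000264942)^1.8861 = 1.4416e-8·1.79351e-07 ≈ 2.586e-15.

2.6e-15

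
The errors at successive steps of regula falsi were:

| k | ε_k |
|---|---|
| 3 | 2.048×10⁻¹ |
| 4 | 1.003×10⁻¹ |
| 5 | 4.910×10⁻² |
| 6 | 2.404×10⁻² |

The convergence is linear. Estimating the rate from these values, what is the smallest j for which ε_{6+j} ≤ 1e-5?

Rate ρ ≈ ε_6/ε_5 = 2.404×10⁻²/4.910×10⁻² = 0.4896.
After j more steps, ε_{6+j} ≈ 2.404×10⁻²·ρ^j; need ρ^j ≤ 1e-5/2.404×10⁻² = 0.000415973.
j ≥ ln(0.000415973)/ln(0.4896) = -7.7849/-0.71417 = 10.901.
So 11 more iterations are needed.

11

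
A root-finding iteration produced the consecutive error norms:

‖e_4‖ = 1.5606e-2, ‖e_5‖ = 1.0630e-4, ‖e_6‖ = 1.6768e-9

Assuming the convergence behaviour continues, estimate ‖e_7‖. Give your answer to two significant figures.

3.8e-20

First estimate the order: p ≈ ln(‖e_6‖/‖e_5‖) / ln(‖e_5‖/‖e_4‖) = ln(1.6768e-9/1.0630e-4)/ln(1.0630e-4/1.5606e-2) = ln(1.57742e-05)/ln(0.00681148) ≈ 2.2162.
Then ‖e_7‖ ≈ ‖e_6‖·(‖e_6‖/‖e_5‖)^p = 1.6768e-9·(1.57742e-05)^2.2162 = 1.6768e-9·2.27872e-11 ≈ 3.821e-20.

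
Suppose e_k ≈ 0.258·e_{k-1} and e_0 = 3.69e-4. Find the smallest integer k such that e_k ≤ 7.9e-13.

15

After k steps, e_k ≈ 3.69e-4·0.258^k.
Need 0.258^k ≤ 7.9e-13/3.69e-4 = 2.14092e-09.
k ≥ ln(2.14092e-09)/ln(0.258) = -19.9620/-1.35480 = 14.734.
Smallest integer k = 15.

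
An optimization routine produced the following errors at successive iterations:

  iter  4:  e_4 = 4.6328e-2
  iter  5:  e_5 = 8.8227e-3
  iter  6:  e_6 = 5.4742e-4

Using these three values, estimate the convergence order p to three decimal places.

1.676

p ≈ ln(e_6/e_5) / ln(e_5/e_4)
  = ln(5.4742e-4/8.8227e-3) / ln(8.8227e-3/4.6328e-2)
  = ln(0.0620468) / ln(0.19044)
  = -2.779866 / -1.658418 ≈ 1.676216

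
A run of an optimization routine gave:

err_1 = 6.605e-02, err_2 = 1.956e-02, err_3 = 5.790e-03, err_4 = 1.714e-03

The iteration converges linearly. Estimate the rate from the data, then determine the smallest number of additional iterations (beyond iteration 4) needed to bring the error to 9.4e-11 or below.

14

Rate ρ ≈ err_4/err_3 = 1.714e-03/5.790e-03 = 0.2960.
After j more steps, err_{4+j} ≈ 1.714e-03·ρ^j; need ρ^j ≤ 9.4e-11/1.714e-03 = 5.48425e-08.
j ≥ ln(5.48425e-08)/ln(0.2960) = -16.7188/-1.21740 = 13.733.
So 14 more iterations are needed.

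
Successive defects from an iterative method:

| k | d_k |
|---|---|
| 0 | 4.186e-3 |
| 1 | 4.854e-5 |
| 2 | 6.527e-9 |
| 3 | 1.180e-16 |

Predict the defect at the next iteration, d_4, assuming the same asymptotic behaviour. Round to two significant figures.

3.9e-32

First estimate the order: p ≈ ln(d_3/d_2) / ln(d_2/d_1) = ln(1.180e-16/6.527e-9)/ln(6.527e-9/4.854e-5) = ln(1.80787e-08)/ln(0.000134466) ≈ 2.0000.
Then d_4 ≈ d_3·(d_3/d_2)^p = 1.180e-16·(1.80787e-08)^2.0000 = 1.180e-16·3.26839e-16 ≈ 3.857e-32.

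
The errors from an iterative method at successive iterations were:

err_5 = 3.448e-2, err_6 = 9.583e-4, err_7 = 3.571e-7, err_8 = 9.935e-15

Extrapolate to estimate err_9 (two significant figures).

First estimate the order: p ≈ ln(err_8/err_7) / ln(err_7/err_6) = ln(9.935e-15/3.571e-7)/ln(3.571e-7/9.583e-4) = ln(2.78213e-08)/ln(0.000372639) ≈ 2.2036.
Then err_9 ≈ err_8·(err_8/err_7)^p = 9.935e-15·(2.78213e-08)^2.2036 = 9.935e-15·2.24094e-17 ≈ 2.226e-31.

2.2e-31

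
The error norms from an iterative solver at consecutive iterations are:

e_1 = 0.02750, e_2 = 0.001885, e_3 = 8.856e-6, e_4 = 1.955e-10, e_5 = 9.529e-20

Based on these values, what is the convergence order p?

2

Consecutive ratios: e_5/e_4 = 9.529e-20/1.955e-10 = 4.87417e-10, e_4/e_3 = 1.955e-10/8.856e-6 = 2.20754e-05.
p ≈ ln(4.87417e-10)/ln(2.20754e-05) = -21.4419/-10.7210 ≈ 2.00.
So the convergence is quadratic (order 2).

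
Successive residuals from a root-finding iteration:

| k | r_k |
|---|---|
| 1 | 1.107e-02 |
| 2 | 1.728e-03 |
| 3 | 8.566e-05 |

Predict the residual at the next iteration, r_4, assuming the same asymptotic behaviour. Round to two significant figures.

First estimate the order: p ≈ ln(r_3/r_2) / ln(r_2/r_1) = ln(8.566e-05/1.728e-03)/ln(1.728e-03/1.107e-02) = ln(0.0495718)/ln(0.156098) ≈ 1.6176.
Then r_4 ≈ r_3·(r_3/r_2)^p = 8.566e-05·(0.0495718)^1.6176 = 8.566e-05·0.00775196 ≈ 6.64e-07.

6.6e-7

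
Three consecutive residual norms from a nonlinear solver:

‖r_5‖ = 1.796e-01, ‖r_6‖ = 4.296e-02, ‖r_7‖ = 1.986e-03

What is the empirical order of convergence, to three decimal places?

p ≈ ln(‖r_7‖/‖r_6‖) / ln(‖r_6‖/‖r_5‖)
  = ln(1.986e-03/4.296e-02) / ln(4.296e-02/1.796e-01)
  = ln(0.0462291) / ln(0.239198)
  = -3.074146 / -1.430464 ≈ 2.149055

2.149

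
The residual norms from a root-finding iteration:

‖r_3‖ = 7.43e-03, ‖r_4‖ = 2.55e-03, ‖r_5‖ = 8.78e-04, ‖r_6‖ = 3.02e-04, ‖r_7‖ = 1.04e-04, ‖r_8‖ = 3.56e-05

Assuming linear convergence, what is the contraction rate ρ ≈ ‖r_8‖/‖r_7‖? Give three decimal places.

0.342

ρ ≈ ‖r_8‖/‖r_7‖ = 3.56e-05/1.04e-04 = 0.34231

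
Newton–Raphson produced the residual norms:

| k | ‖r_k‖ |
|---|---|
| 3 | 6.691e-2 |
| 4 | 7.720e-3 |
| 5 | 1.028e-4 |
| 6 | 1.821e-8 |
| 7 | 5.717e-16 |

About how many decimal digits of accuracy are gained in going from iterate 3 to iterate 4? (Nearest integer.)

Digits gained ≈ log₁₀(‖r_3‖/‖r_4‖) = log₁₀(6.691e-2/7.720e-3) = log₁₀(8.6671) ≈ 0.938.

1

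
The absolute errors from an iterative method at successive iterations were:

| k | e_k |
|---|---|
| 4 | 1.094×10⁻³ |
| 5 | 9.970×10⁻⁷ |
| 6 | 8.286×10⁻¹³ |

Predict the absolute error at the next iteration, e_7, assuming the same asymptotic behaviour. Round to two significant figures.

5.7e-25

First estimate the order: p ≈ ln(e_6/e_5) / ln(e_5/e_4) = ln(8.286×10⁻¹³/9.970×10⁻⁷)/ln(9.970×10⁻⁷/1.094×10⁻³) = ln(8.31093e-07)/ln(0.000911335) ≈ 1.9999.
Then e_7 ≈ e_6·(e_6/e_5)^p = 8.286×10⁻¹³·(8.31093e-07)^1.9999 = 8.286×10⁻¹³·6.91683e-13 ≈ 5.731e-25.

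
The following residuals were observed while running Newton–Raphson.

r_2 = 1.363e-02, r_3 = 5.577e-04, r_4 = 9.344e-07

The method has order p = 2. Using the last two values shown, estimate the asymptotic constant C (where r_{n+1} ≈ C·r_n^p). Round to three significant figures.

C ≈ r_4 / r_3^2
  = 9.344e-07 / (5.577e-04)^2
  = 9.344e-07 / 3.11029e-07 ≈ 3.0042

3.00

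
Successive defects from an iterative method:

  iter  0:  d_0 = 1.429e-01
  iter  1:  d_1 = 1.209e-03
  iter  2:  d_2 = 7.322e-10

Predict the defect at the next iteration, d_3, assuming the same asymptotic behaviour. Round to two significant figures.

First estimate the order: p ≈ ln(d_2/d_1) / ln(d_1/d_0) = ln(7.322e-10/1.209e-03)/ln(1.209e-03/1.429e-01) = ln(6.05624e-07)/ln(0.00846046) ≈ 3.0000.
Then d_3 ≈ d_2·(d_2/d_1)^p = 7.322e-10·(6.05624e-07)^3.0000 = 7.322e-10·2.22131e-19 ≈ 1.626e-28.

1.6e-28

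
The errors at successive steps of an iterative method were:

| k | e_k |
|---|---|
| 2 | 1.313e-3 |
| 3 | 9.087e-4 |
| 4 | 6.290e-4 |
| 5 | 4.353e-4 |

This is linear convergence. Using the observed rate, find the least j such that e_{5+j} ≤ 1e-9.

Rate ρ ≈ e_5/e_4 = 4.353e-4/6.290e-4 = 0.6921.
After j more steps, e_{5+j} ≈ 4.353e-4·ρ^j; need ρ^j ≤ 1e-9/4.353e-4 = 2.29727e-06.
j ≥ ln(2.29727e-06)/ln(0.6921) = -12.9838/-0.36802 = 35.280.
So 36 more iterations are needed.

36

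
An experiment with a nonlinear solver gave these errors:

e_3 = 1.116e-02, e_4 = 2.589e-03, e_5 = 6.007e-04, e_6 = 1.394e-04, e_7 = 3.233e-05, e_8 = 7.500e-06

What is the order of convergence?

Consecutive ratios: e_8/e_7 = 7.500e-06/3.233e-05 = 0.231983, e_7/e_6 = 3.233e-05/1.394e-04 = 0.231923.
p ≈ ln(0.231983)/ln(0.231923) = -1.4611/-1.4614 ≈ 1.00.
So the convergence is linear (order 1).

1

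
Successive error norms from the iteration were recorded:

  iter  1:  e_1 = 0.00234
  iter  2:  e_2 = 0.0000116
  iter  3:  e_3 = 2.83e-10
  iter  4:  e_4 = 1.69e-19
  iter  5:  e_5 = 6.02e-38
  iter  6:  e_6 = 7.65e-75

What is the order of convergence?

Consecutive ratios: e_6/e_5 = 7.65e-75/6.02e-38 = 1.27076e-37, e_5/e_4 = 6.02e-38/1.69e-19 = 3.56213e-19.
p ≈ ln(1.27076e-37)/ln(3.56213e-19) = -84.9560/-42.4788 ≈ 2.00.
So the convergence is quadratic (order 2).

2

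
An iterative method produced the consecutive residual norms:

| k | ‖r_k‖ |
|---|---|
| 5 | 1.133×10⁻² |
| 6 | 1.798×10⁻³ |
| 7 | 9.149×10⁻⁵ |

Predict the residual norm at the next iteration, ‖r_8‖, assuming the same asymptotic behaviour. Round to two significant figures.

First estimate the order: p ≈ ln(‖r_7‖/‖r_6‖) / ln(‖r_6‖/‖r_5‖) = ln(9.149×10⁻⁵/1.798×10⁻³)/ln(1.798×10⁻³/1.133×10⁻²) = ln(0.0508843)/ln(0.158694) ≈ 1.6179.
Then ‖r_8‖ ≈ ‖r_7‖·(‖r_7‖/‖r_6‖)^p = 9.149×10⁻⁵·(0.0508843)^1.6179 = 9.149×10⁻⁵·0.00807945 ≈ 7.392e-07.

7.4e-7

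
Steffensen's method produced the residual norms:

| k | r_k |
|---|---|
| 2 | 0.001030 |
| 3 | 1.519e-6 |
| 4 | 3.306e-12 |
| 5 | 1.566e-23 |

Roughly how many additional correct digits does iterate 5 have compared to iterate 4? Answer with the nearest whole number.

11

Digits gained ≈ log₁₀(r_4/r_5) = log₁₀(3.306e-12/1.566e-23) = log₁₀(2.11111e+11) ≈ 11.325.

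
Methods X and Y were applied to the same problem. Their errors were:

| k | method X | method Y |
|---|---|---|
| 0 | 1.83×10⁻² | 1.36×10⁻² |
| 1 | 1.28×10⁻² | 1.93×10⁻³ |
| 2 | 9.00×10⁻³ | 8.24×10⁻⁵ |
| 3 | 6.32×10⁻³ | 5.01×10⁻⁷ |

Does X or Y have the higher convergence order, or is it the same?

Method X: p ≈ ln(6.32×10⁻³/9.00×10⁻³)/ln(9.00×10⁻³/1.28×10⁻²) ≈ 1.00.
Method Y: p ≈ ln(5.01×10⁻⁷/8.24×10⁻⁵)/ln(8.24×10⁻⁵/1.93×10⁻³) ≈ 1.62.
Method Y has the higher order (≈1.6 vs ≈1.0).

Y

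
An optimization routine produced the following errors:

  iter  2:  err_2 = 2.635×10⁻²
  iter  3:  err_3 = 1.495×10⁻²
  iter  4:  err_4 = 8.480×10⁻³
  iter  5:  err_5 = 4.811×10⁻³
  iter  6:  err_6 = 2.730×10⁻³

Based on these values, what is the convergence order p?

1

Consecutive ratios: err_6/err_5 = 2.730×10⁻³/4.811×10⁻³ = 0.56745, err_5/err_4 = 4.811×10⁻³/8.480×10⁻³ = 0.567335.
p ≈ ln(0.56745)/ln(0.567335) = -0.5666/-0.5668 ≈ 1.00.
So the convergence is linear (order 1).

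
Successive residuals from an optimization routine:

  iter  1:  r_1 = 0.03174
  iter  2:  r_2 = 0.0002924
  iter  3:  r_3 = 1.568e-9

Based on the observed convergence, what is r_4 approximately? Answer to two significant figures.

3.5e-23

First estimate the order: p ≈ ln(r_3/r_2) / ln(r_2/r_1) = ln(1.568e-9/0.0002924)/ln(0.0002924/0.03174) = ln(5.36252e-06)/ln(0.00921235) ≈ 2.5892.
Then r_4 ≈ r_3·(r_3/r_2)^p = 1.568e-9·(5.36252e-06)^2.5892 = 1.568e-9·2.2557e-14 ≈ 3.537e-23.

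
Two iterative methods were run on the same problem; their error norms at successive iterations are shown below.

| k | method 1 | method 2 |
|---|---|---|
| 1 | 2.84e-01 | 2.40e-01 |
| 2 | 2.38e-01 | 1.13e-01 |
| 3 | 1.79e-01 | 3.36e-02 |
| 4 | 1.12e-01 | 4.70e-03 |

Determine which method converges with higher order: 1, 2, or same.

Method 1: p ≈ ln(1.12e-01/1.79e-01)/ln(1.79e-01/2.38e-01) ≈ 1.65.
Method 2: p ≈ ln(4.70e-03/3.36e-02)/ln(3.36e-02/1.13e-01) ≈ 1.62.
Both orders ≈ 1.6 — effectively the same.

same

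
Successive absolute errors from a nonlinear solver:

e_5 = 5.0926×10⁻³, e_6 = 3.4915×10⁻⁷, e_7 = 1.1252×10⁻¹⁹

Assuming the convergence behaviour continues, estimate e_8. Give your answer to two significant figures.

First estimate the order: p ≈ ln(e_7/e_6) / ln(e_6/e_5) = ln(1.1252×10⁻¹⁹/3.4915×10⁻⁷)/ln(3.4915×10⁻⁷/5.0926×10⁻³) = ln(3.22268e-13)/ln(6.85603e-05) ≈ 3.0000.
Then e_8 ≈ e_7·(e_7/e_6)^p = 1.1252×10⁻¹⁹·(3.22268e-13)^3.0000 = 1.1252×10⁻¹⁹·3.34697e-38 ≈ 3.766e-57.

3.8e-57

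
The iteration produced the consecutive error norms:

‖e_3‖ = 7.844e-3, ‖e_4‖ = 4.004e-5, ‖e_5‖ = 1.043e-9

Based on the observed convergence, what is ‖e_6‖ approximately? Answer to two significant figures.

7.1e-19

First estimate the order: p ≈ ln(‖e_5‖/‖e_4‖) / ln(‖e_4‖/‖e_3‖) = ln(1.043e-9/4.004e-5)/ln(4.004e-5/7.844e-3) = ln(2.6049e-05)/ln(0.00510454) ≈ 2.0001.
Then ‖e_6‖ ≈ ‖e_5‖·(‖e_5‖/‖e_4‖)^p = 1.043e-9·(2.6049e-05)^2.0001 = 1.043e-9·6.77835e-10 ≈ 7.07e-19.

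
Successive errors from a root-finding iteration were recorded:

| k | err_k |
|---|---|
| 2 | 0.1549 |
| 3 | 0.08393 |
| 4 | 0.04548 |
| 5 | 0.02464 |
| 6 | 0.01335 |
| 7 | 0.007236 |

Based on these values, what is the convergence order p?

Consecutive ratios: err_7/err_6 = 0.007236/0.01335 = 0.542022, err_6/err_5 = 0.01335/0.02464 = 0.541802.
p ≈ ln(0.542022)/ln(0.541802) = -0.6124/-0.6129 ≈ 1.00.
So the convergence is linear (order 1).

1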